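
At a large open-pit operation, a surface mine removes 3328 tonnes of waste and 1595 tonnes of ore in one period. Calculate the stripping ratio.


Stripping ratio = waste tonnage / ore tonnage
= 3328 / 1595
= 2.0865

2.0865


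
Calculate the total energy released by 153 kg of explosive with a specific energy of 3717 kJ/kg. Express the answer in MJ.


Energy = mass * specific_energy / 1000
= 153 * 3717 / 1000
= 568701 / 1000
= 568.701 MJ

568.701 MJ


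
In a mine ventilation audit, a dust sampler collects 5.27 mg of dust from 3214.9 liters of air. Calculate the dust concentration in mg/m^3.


1.6392 mg/m^3

Convert liters to m^3: 1 m^3 = 1000 L
Concentration = mass / volume * 1000
= 5.27 / 3214.9 * 1000
= 0.001639242278 * 1000
= 1.6392 mg/m^3


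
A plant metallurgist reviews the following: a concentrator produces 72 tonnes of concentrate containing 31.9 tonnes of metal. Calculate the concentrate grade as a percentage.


Grade = (metal in concentrate / concentrate mass) * 100
= (31.9 / 72) * 100
= 0.4430555556 * 100
= 44.3056%

44.3056%


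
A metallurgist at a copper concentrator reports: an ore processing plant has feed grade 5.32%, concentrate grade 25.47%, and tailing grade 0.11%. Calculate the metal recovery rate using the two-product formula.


Using the two-product formula:
R = 100 * c * (f - t) / (f * (c - t))
Numerator = 100 * 25.47 * (5.32 - 0.11)
= 100 * 25.47 * 5.21
= 13269.87
Denominator = 5.32 * (25.47 - 0.11)
= 5.32 * 25.36
= 134.9152
R = 13269.87 / 134.9152
= 98.3571%

98.3571%


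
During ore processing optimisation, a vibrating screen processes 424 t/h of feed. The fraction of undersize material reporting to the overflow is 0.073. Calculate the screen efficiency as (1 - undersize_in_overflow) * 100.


92.7%

Screen efficiency = (1 - fraction of undersize in overflow) * 100
= (1 - 0.073) * 100
= 0.927 * 100
= 92.7%


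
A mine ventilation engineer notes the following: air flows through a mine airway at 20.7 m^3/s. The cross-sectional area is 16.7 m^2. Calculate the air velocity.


1.2395 m/s

Velocity = flow rate / cross-sectional area
= 20.7 / 16.7
= 1.2395 m/s


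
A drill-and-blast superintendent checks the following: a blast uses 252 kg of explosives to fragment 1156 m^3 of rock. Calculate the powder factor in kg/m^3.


Powder factor = explosive mass / rock volume
= 252 / 1156
= 0.218 kg/m^3

0.218 kg/m^3


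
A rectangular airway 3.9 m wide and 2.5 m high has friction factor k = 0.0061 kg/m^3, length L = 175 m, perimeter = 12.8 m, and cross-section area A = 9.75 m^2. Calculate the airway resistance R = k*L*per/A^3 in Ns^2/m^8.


0.0147 Ns^2/m^8

Compute the numerator:
k * L * per = 0.0061 * 175 * 12.8
= 13.664
Compute the denominator:
A^3 = 9.75^3 = 926.859375
Resistance:
R = 13.664 / 926.859375
= 0.0147 Ns^2/m^8


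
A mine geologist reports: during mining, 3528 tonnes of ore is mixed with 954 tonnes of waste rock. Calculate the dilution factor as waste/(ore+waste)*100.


Total material = ore + waste
= 3528 + 954 = 4482 tonnes
Dilution = waste / total * 100
= 954 / 4482 * 100
= 0.2128514056 * 100
= 21.2851%

21.2851%


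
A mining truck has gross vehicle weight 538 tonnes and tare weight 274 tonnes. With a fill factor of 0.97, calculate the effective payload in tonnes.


Maximum payload = gross - tare
= 538 - 274 = 264 tonnes
Effective payload = max payload * fill factor
= 264 * 0.97
= 256.08 tonnes

256.08 tonnes


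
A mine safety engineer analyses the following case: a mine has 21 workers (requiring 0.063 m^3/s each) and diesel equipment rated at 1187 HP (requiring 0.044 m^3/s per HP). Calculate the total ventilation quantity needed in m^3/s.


Airflow for workers:
Q_people = 21 * 0.063 = 1.323 m^3/s
Airflow for diesel equipment:
Q_diesel = 1187 * 0.044 = 52.228 m^3/s
Total ventilation:
Q_total = 1.323 + 52.228
= 53.551 m^3/s

53.551 m^3/s


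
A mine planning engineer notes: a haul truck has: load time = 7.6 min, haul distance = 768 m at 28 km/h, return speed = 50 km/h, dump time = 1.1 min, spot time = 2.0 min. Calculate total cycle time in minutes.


Convert haul speed to m/min: 28 * 1000/60 = 466.6666667 m/min
Haul time = 768 / 466.6666667 = 1.645714286 min
Convert return speed to m/min: 50 * 1000/60 = 833.3333333 m/min
Return time = 768 / 833.3333333 = 0.9216 min
Total cycle time:
= 7.6 + 1.645714286 + 1.1 + 0.9216 + 2.0
= 13.2673 min

13.2673 min


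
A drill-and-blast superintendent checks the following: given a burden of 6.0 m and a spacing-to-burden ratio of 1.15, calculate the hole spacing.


6.9 m

Spacing = burden * ratio
= 6.0 * 1.15
= 6.9 m


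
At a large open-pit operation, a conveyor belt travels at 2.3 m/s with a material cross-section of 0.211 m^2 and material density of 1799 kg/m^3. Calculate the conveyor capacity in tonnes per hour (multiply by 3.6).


3142.9969 t/h

Volumetric flow = speed * area
= 2.3 * 0.211 = 0.4853 m^3/s
Mass flow = volumetric * density
= 0.4853 * 1799 = 873.0547 kg/s
Convert to t/h: multiply by 3.6
Capacity = 873.0547 * 3.6
= 3142.9969 t/h


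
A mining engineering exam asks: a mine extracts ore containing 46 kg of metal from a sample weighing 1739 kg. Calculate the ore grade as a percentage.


2.6452%

Ore grade = (metal mass / ore mass) * 100
= (46 / 1739) * 100
= 0.0264519839 * 100
= 2.6452%


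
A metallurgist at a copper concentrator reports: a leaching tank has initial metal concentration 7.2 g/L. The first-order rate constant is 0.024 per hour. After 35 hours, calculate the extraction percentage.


56.8289%

Compute the exponent:
-k * t = -0.024 * 35 = -0.84
Remaining concentration:
C = 7.2 * exp(-0.84)
= 7.2 * 0.4317105234
= 3.108315769 g/L
Extracted = 7.2 - 3.108315769 = 4.091684231 g/L
Extraction % = 4.091684231 / 7.2 * 100
= 56.8289%


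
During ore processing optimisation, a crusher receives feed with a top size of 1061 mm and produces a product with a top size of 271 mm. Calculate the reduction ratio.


3.9151

Reduction ratio = feed size / product size
= 1061 / 271
= 3.9151


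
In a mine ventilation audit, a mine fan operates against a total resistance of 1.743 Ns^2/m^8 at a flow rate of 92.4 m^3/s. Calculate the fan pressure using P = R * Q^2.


Compute Q^2:
Q^2 = 92.4^2 = 8537.76
Compute pressure:
P = R * Q^2 = 1.743 * 8537.76
= 14881.3157 Pa

14881.3157 Pa


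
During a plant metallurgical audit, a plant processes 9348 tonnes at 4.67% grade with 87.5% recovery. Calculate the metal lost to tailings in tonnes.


54.569 tonnes

Total metal in feed:
= 9348 * 4.67 / 100 = 436.5516 tonnes
Metal recovered:
= 436.5516 * 87.5 / 100 = 381.98265 tonnes
Metal lost to tailings:
= 436.5516 - 381.98265
= 54.569 tonnes


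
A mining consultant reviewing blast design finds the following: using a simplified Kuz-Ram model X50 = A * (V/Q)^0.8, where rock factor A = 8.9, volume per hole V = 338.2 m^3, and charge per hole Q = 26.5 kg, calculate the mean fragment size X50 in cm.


Compute V/Q:
V/Q = 338.2 / 26.5 = 12.76226415
Raise to the power 0.8:
(V/Q)^0.8 = 12.76226415^0.8 = 7.669060846
Multiply by A:
X50 = 8.9 * 7.669060846
= 68.2546 cm

68.2546 cm


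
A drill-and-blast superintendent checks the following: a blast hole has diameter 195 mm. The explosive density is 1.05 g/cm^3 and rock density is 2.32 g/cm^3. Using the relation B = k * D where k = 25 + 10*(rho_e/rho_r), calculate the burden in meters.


5.7575 m

First, compute k:
rho_e / rho_r = 1.05 / 2.32 = 0.4525862069
k = 25 + 10 * 0.4525862069 = 29.52586207
Then, compute burden:
B = k * D / 1000 = 29.52586207 * 195 / 1000
= 5757.543103 / 1000
= 5.7575 m


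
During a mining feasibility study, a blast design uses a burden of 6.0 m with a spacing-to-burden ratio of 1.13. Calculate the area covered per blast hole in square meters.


First, find the spacing:
Spacing = burden * ratio = 6.0 * 1.13
= 6.78 m
Then, calculate the area:
Area = burden * spacing = 6.0 * 6.78
= 40.68 m^2

40.68 m^2


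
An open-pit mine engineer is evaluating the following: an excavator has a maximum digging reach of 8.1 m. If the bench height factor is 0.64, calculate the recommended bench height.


Bench height = reach * factor
= 8.1 * 0.64
= 5.184 m

5.184 m


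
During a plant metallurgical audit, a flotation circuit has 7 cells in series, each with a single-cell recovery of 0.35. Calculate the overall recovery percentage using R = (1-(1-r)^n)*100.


Complement of single-cell recovery:
1 - r = 1 - 0.35 = 0.65
Raise to power n:
(1 - r)^7 = 0.65^7 = 0.04902227891
Overall recovery:
R = (1 - 0.04902227891) * 100
= 95.0978%

95.0978%


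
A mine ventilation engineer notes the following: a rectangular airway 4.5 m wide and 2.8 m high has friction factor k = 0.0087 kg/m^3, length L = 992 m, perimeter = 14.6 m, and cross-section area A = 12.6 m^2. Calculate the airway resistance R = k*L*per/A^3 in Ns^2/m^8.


Compute the numerator:
k * L * per = 0.0087 * 992 * 14.6
= 126.00384
Compute the denominator:
A^3 = 12.6^3 = 2000.376
Resistance:
R = 126.00384 / 2000.376
= 0.063 Ns^2/m^8

0.063 Ns^2/m^8


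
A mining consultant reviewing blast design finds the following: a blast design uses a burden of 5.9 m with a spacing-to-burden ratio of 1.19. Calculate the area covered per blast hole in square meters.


41.4239 m^2

First, find the spacing:
Spacing = burden * ratio = 5.9 * 1.19
= 7.021 m
Then, calculate the area:
Area = burden * spacing = 5.9 * 7.021
= 41.4239 m^2


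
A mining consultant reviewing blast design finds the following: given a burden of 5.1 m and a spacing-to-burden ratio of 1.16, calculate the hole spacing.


Spacing = burden * ratio
= 5.1 * 1.16
= 5.916 m

5.916 m


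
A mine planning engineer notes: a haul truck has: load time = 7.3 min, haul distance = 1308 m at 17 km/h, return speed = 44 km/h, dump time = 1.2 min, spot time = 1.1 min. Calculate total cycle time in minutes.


16.0001 min

Convert haul speed to m/min: 17 * 1000/60 = 283.3333333 m/min
Haul time = 1308 / 283.3333333 = 4.616470588 min
Convert return speed to m/min: 44 * 1000/60 = 733.3333333 m/min
Return time = 1308 / 733.3333333 = 1.783636364 min
Total cycle time:
= 7.3 + 4.616470588 + 1.2 + 1.783636364 + 1.1
= 16.0001 min


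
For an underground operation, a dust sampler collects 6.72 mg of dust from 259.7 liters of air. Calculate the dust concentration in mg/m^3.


25.876 mg/m^3

Convert liters to m^3: 1 m^3 = 1000 L
Concentration = mass / volume * 1000
= 6.72 / 259.7 * 1000
= 0.02587601078 * 1000
= 25.876 mg/m^3


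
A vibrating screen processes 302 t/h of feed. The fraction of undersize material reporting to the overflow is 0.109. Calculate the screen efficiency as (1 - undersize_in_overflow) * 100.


Screen efficiency = (1 - fraction of undersize in overflow) * 100
= (1 - 0.109) * 100
= 0.891 * 100
= 89.1%

89.1%


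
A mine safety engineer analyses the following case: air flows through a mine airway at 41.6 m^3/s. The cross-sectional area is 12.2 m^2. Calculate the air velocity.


Velocity = flow rate / cross-sectional area
= 41.6 / 12.2
= 3.4098 m/s

3.4098 m/s


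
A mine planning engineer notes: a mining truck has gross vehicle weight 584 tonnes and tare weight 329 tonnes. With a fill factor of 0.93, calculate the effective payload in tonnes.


Maximum payload = gross - tare
= 584 - 329 = 255 tonnes
Effective payload = max payload * fill factor
= 255 * 0.93
= 237.15 tonnes

237.15 tonnes


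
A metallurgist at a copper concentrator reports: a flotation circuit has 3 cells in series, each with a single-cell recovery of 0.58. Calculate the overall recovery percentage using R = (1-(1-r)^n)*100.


Complement of single-cell recovery:
1 - r = 1 - 0.58 = 0.42
Raise to power n:
(1 - r)^3 = 0.42^3 = 0.074088
Overall recovery:
R = (1 - 0.074088) * 100
= 92.5912%

92.5912%


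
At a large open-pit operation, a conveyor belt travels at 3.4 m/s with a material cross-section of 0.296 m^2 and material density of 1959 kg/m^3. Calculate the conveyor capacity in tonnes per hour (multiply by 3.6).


Volumetric flow = speed * area
= 3.4 * 0.296 = 1.0064 m^3/s
Mass flow = volumetric * density
= 1.0064 * 1959 = 1971.5376 kg/s
Convert to t/h: multiply by 3.6
Capacity = 1971.5376 * 3.6
= 7097.5354 t/h

7097.5354 t/h


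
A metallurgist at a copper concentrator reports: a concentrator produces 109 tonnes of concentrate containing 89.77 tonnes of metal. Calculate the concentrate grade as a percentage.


Grade = (metal in concentrate / concentrate mass) * 100
= (89.77 / 109) * 100
= 0.8235779817 * 100
= 82.3578%

82.3578%


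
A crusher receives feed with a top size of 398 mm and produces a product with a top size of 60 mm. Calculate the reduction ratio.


Reduction ratio = feed size / product size
= 398 / 60
= 6.6333

6.6333


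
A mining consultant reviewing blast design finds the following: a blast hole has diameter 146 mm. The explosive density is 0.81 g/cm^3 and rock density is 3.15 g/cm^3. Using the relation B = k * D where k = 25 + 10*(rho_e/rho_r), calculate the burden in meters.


First, compute k:
rho_e / rho_r = 0.81 / 3.15 = 0.2571428571
k = 25 + 10 * 0.2571428571 = 27.57142857
Then, compute burden:
B = k * D / 1000 = 27.57142857 * 146 / 1000
= 4025.428571 / 1000
= 4.0254 m

4.0254 m


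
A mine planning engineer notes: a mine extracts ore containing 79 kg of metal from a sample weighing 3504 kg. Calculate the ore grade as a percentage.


2.2546%

Ore grade = (metal mass / ore mass) * 100
= (79 / 3504) * 100
= 0.0225456621 * 100
= 2.2546%


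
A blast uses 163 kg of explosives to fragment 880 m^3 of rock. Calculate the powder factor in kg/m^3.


Powder factor = explosive mass / rock volume
= 163 / 880
= 0.1852 kg/m^3

0.1852 kg/m^3


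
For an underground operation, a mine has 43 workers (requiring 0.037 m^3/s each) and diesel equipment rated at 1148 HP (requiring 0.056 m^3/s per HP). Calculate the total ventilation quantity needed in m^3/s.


65.879 m^3/s

Airflow for workers:
Q_people = 43 * 0.037 = 1.591 m^3/s
Airflow for diesel equipment:
Q_diesel = 1148 * 0.056 = 64.288 m^3/s
Total ventilation:
Q_total = 1.591 + 64.288
= 65.879 m^3/s


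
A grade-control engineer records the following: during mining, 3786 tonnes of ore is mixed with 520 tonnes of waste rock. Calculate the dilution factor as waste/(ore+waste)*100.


Total material = ore + waste
= 3786 + 520 = 4306 tonnes
Dilution = waste / total * 100
= 520 / 4306 * 100
= 0.1207617278 * 100
= 12.0762%

12.0762%


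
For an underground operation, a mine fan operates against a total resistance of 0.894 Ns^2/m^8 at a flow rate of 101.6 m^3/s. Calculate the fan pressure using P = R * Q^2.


Compute Q^2:
Q^2 = 101.6^2 = 10322.56
Compute pressure:
P = R * Q^2 = 0.894 * 10322.56
= 9228.3686 Pa

9228.3686 Pa


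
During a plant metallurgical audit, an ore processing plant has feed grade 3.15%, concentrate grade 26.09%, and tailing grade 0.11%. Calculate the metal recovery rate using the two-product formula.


96.9166%

Using the two-product formula:
R = 100 * c * (f - t) / (f * (c - t))
Numerator = 100 * 26.09 * (3.15 - 0.11)
= 100 * 26.09 * 3.04
= 7931.36
Denominator = 3.15 * (26.09 - 0.11)
= 3.15 * 25.98
= 81.837
R = 7931.36 / 81.837
= 96.9166%


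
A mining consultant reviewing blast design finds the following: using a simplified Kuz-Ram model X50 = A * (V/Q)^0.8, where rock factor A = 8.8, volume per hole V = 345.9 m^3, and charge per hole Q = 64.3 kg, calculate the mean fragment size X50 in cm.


33.8123 cm

Compute V/Q:
V/Q = 345.9 / 64.3 = 5.379471229
Raise to the power 0.8:
(V/Q)^0.8 = 5.379471229^0.8 = 3.842303543
Multiply by A:
X50 = 8.8 * 3.842303543
= 33.8123 cm


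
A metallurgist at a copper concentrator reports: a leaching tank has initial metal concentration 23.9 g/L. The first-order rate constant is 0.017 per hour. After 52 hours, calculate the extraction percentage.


Compute the exponent:
-k * t = -0.017 * 52 = -0.884
Remaining concentration:
C = 23.9 * exp(-0.884)
= 23.9 * 0.4131270939
= 9.873737544 g/L
Extracted = 23.9 - 9.873737544 = 14.02626246 g/L
Extraction % = 14.02626246 / 23.9 * 100
= 58.6873%

58.6873%


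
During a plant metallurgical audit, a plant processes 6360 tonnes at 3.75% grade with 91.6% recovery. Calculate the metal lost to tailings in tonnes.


20.034 tonnes

Total metal in feed:
= 6360 * 3.75 / 100 = 238.5 tonnes
Metal recovered:
= 238.5 * 91.6 / 100 = 218.466 tonnes
Metal lost to tailings:
= 238.5 - 218.466
= 20.034 tonnes


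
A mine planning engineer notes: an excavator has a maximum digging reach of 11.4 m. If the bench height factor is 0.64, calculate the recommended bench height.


Bench height = reach * factor
= 11.4 * 0.64
= 7.296 m

7.296 m


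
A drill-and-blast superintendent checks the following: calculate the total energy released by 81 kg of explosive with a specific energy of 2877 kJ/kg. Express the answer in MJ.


233.037 MJ

Energy = mass * specific_energy / 1000
= 81 * 2877 / 1000
= 233037 / 1000
= 233.037 MJ


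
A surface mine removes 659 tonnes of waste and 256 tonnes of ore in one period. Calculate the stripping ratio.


2.5742

Stripping ratio = waste tonnage / ore tonnage
= 659 / 256
= 2.5742


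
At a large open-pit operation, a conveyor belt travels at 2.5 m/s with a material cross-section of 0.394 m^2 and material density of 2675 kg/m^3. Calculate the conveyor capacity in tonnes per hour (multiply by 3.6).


Volumetric flow = speed * area
= 2.5 * 0.394 = 0.985 m^3/s
Mass flow = volumetric * density
= 0.985 * 2675 = 2634.875 kg/s
Convert to t/h: multiply by 3.6
Capacity = 2634.875 * 3.6
= 9485.55 t/h

9485.55 t/h


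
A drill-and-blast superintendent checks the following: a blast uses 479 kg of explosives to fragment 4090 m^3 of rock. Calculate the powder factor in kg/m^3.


0.1171 kg/m^3

Powder factor = explosive mass / rock volume
= 479 / 4090
= 0.1171 kg/m^3


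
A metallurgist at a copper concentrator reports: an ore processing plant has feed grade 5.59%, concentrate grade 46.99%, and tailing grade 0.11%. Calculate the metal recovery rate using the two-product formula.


98.2622%

Using the two-product formula:
R = 100 * c * (f - t) / (f * (c - t))
Numerator = 100 * 46.99 * (5.59 - 0.11)
= 100 * 46.99 * 5.48
= 25750.52
Denominator = 5.59 * (46.99 - 0.11)
= 5.59 * 46.88
= 262.0592
R = 25750.52 / 262.0592
= 98.2622%


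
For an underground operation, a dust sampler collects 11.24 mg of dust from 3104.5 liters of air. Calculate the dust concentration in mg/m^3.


3.6206 mg/m^3

Convert liters to m^3: 1 m^3 = 1000 L
Concentration = mass / volume * 1000
= 11.24 / 3104.5 * 1000
= 0.003620550813 * 1000
= 3.6206 mg/m^3


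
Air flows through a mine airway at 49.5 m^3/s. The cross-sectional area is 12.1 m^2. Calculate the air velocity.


4.0909 m/s

Velocity = flow rate / cross-sectional area
= 49.5 / 12.1
= 4.0909 m/s


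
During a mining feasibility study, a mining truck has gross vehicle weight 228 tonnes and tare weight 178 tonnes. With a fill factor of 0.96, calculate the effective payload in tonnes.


48.0 tonnes

Maximum payload = gross - tare
= 228 - 178 = 50 tonnes
Effective payload = max payload * fill factor
= 50 * 0.96
= 48.0 tonnes


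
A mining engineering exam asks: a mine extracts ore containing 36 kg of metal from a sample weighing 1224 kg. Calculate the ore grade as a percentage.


2.9412%

Ore grade = (metal mass / ore mass) * 100
= (36 / 1224) * 100
= 0.02941176471 * 100
= 2.9412%


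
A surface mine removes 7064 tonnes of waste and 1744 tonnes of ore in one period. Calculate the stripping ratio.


Stripping ratio = waste tonnage / ore tonnage
= 7064 / 1744
= 4.0505

4.0505


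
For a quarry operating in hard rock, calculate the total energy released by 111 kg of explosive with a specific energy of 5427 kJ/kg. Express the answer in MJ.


602.397 MJ

Energy = mass * specific_energy / 1000
= 111 * 5427 / 1000
= 602397 / 1000
= 602.397 MJ


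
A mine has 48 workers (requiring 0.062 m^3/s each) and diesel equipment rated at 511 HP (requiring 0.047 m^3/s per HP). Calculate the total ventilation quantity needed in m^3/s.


26.993 m^3/s

Airflow for workers:
Q_people = 48 * 0.062 = 2.976 m^3/s
Airflow for diesel equipment:
Q_diesel = 511 * 0.047 = 24.017 m^3/s
Total ventilation:
Q_total = 2.976 + 24.017
= 26.993 m^3/s


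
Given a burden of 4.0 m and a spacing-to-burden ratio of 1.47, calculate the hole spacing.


Spacing = burden * ratio
= 4.0 * 1.47
= 5.88 m

5.88 m


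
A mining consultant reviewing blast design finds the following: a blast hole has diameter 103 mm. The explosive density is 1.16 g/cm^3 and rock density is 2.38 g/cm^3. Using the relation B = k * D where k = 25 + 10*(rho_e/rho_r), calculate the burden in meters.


First, compute k:
rho_e / rho_r = 1.16 / 2.38 = 0.487394958
k = 25 + 10 * 0.487394958 = 29.87394958
Then, compute burden:
B = k * D / 1000 = 29.87394958 * 103 / 1000
= 3077.016807 / 1000
= 3.077 m

3.077 m


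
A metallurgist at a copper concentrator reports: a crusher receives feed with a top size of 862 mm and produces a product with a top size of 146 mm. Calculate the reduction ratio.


Reduction ratio = feed size / product size
= 862 / 146
= 5.9041

5.9041


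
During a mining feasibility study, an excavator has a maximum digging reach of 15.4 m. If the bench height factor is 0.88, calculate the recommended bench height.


13.552 m

Bench height = reach * factor
= 15.4 * 0.88
= 13.552 m


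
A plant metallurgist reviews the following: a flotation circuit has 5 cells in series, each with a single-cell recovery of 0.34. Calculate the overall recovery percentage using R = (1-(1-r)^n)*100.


Complement of single-cell recovery:
1 - r = 1 - 0.34 = 0.66
Raise to power n:
(1 - r)^5 = 0.66^5 = 0.1252332576
Overall recovery:
R = (1 - 0.1252332576) * 100
= 87.4767%

87.4767%


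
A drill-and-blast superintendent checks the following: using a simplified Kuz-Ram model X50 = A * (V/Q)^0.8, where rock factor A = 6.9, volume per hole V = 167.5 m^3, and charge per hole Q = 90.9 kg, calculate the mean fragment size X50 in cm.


11.2515 cm

Compute V/Q:
V/Q = 167.5 / 90.9 = 1.842684268
Raise to the power 0.8:
(V/Q)^0.8 = 1.842684268^0.8 = 1.630649954
Multiply by A:
X50 = 6.9 * 1.630649954
= 11.2515 cm


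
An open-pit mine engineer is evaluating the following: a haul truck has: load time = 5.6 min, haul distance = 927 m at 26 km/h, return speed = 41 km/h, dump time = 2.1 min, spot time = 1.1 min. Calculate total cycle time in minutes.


12.2958 min

Convert haul speed to m/min: 26 * 1000/60 = 433.3333333 m/min
Haul time = 927 / 433.3333333 = 2.139230769 min
Convert return speed to m/min: 41 * 1000/60 = 683.3333333 m/min
Return time = 927 / 683.3333333 = 1.356585366 min
Total cycle time:
= 5.6 + 2.139230769 + 2.1 + 1.356585366 + 1.1
= 12.2958 min


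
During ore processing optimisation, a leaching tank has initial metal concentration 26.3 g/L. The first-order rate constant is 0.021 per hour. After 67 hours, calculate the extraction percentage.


75.5123%

Compute the exponent:
-k * t = -0.021 * 67 = -1.407
Remaining concentration:
C = 26.3 * exp(-1.407)
= 26.3 * 0.2448768127
= 6.440260175 g/L
Extracted = 26.3 - 6.440260175 = 19.85973982 g/L
Extraction % = 19.85973982 / 26.3 * 100
= 75.5123%


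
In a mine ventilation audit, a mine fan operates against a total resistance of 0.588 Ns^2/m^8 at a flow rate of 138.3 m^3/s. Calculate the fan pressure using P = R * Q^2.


11246.6113 Pa

Compute Q^2:
Q^2 = 138.3^2 = 19126.89
Compute pressure:
P = R * Q^2 = 0.588 * 19126.89
= 11246.6113 Pa


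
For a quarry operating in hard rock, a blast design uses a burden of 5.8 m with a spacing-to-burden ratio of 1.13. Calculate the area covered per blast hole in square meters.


First, find the spacing:
Spacing = burden * ratio = 5.8 * 1.13
= 6.554 m
Then, calculate the area:
Area = burden * spacing = 5.8 * 6.554
= 38.0132 m^2

38.0132 m^2


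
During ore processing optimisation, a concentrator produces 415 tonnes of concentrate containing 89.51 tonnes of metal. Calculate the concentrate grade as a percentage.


Grade = (metal in concentrate / concentrate mass) * 100
= (89.51 / 415) * 100
= 0.215686747 * 100
= 21.5687%

21.5687%


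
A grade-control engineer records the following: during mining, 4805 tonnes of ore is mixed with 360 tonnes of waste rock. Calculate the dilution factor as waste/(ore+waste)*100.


6.97%

Total material = ore + waste
= 4805 + 360 = 5165 tonnes
Dilution = waste / total * 100
= 360 / 5165 * 100
= 0.06969990319 * 100
= 6.97%


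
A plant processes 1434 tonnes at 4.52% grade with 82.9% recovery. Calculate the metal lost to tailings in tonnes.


11.0837 tonnes

Total metal in feed:
= 1434 * 4.52 / 100 = 64.8168 tonnes
Metal recovered:
= 64.8168 * 82.9 / 100 = 53.7331272 tonnes
Metal lost to tailings:
= 64.8168 - 53.7331272
= 11.0837 tonnes


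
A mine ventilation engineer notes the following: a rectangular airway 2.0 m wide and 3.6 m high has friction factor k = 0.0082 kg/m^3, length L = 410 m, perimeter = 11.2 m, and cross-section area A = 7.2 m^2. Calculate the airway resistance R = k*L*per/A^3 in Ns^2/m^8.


Compute the numerator:
k * L * per = 0.0082 * 410 * 11.2
= 37.6544
Compute the denominator:
A^3 = 7.2^3 = 373.248
Resistance:
R = 37.6544 / 373.248
= 0.1009 Ns^2/m^8

0.1009 Ns^2/m^8


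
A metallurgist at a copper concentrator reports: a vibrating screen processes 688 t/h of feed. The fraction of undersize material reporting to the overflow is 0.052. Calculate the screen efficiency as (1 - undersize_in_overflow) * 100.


Screen efficiency = (1 - fraction of undersize in overflow) * 100
= (1 - 0.052) * 100
= 0.948 * 100
= 94.8%

94.8%


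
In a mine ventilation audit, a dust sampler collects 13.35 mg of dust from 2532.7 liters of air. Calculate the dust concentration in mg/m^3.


5.2711 mg/m^3

Convert liters to m^3: 1 m^3 = 1000 L
Concentration = mass / volume * 1000
= 13.35 / 2532.7 * 1000
= 0.005271054606 * 1000
= 5.2711 mg/m^3


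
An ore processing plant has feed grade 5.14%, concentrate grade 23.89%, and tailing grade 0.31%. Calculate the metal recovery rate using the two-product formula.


95.2043%

Using the two-product formula:
R = 100 * c * (f - t) / (f * (c - t))
Numerator = 100 * 23.89 * (5.14 - 0.31)
= 100 * 23.89 * 4.83
= 11538.87
Denominator = 5.14 * (23.89 - 0.31)
= 5.14 * 23.58
= 121.2012
R = 11538.87 / 121.2012
= 95.2043%


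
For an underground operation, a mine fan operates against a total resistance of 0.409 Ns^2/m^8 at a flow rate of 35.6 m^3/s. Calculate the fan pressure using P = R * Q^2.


518.3502 Pa

Compute Q^2:
Q^2 = 35.6^2 = 1267.36
Compute pressure:
P = R * Q^2 = 0.409 * 1267.36
= 518.3502 Pa


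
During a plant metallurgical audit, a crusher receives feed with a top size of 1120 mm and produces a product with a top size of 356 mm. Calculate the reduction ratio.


3.1461

Reduction ratio = feed size / product size
= 1120 / 356
= 3.1461


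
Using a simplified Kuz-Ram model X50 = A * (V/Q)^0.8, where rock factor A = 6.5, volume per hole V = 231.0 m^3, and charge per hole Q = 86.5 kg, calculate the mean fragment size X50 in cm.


14.2623 cm

Compute V/Q:
V/Q = 231.0 / 86.5 = 2.670520231
Raise to the power 0.8:
(V/Q)^0.8 = 2.670520231^0.8 = 2.194202462
Multiply by A:
X50 = 6.5 * 2.194202462
= 14.2623 cm


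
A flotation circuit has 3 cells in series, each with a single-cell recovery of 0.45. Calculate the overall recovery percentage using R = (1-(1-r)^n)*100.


Complement of single-cell recovery:
1 - r = 1 - 0.45 = 0.55
Raise to power n:
(1 - r)^3 = 0.55^3 = 0.166375
Overall recovery:
R = (1 - 0.166375) * 100
= 83.3625%

83.3625%


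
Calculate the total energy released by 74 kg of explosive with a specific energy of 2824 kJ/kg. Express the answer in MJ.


208.976 MJ

Energy = mass * specific_energy / 1000
= 74 * 2824 / 1000
= 208976 / 1000
= 208.976 MJ


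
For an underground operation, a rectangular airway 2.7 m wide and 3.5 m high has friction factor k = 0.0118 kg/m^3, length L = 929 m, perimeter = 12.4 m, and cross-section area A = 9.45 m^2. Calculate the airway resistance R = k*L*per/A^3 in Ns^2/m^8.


Compute the numerator:
k * L * per = 0.0118 * 929 * 12.4
= 135.93128
Compute the denominator:
A^3 = 9.45^3 = 843.908625
Resistance:
R = 135.93128 / 843.908625
= 0.1611 Ns^2/m^8

0.1611 Ns^2/m^8


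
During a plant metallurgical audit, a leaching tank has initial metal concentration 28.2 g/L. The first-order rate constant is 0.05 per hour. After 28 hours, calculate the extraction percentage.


75.3403%

Compute the exponent:
-k * t = -0.05 * 28 = -1.4
Remaining concentration:
C = 28.2 * exp(-1.4)
= 28.2 * 0.2465969639
= 6.954034383 g/L
Extracted = 28.2 - 6.954034383 = 21.24596562 g/L
Extraction % = 21.24596562 / 28.2 * 100
= 75.3403%


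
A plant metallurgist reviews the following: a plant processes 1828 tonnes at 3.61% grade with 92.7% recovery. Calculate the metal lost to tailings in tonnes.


Total metal in feed:
= 1828 * 3.61 / 100 = 65.9908 tonnes
Metal recovered:
= 65.9908 * 92.7 / 100 = 61.1734716 tonnes
Metal lost to tailings:
= 65.9908 - 61.1734716
= 4.8173 tonnes

4.8173 tonnes


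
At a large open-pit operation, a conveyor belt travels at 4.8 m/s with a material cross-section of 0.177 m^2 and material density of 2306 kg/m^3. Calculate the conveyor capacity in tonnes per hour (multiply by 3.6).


7053.0394 t/h

Volumetric flow = speed * area
= 4.8 * 0.177 = 0.8496 m^3/s
Mass flow = volumetric * density
= 0.8496 * 2306 = 1959.1776 kg/s
Convert to t/h: multiply by 3.6
Capacity = 1959.1776 * 3.6
= 7053.0394 t/h


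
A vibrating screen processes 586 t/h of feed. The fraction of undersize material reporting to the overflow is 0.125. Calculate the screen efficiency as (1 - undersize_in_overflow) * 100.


87.5%

Screen efficiency = (1 - fraction of undersize in overflow) * 100
= (1 - 0.125) * 100
= 0.875 * 100
= 87.5%


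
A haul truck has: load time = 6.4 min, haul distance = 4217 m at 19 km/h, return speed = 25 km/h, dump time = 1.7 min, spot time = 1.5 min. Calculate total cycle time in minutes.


Convert haul speed to m/min: 19 * 1000/60 = 316.6666667 m/min
Haul time = 4217 / 316.6666667 = 13.31684211 min
Convert return speed to m/min: 25 * 1000/60 = 416.6666667 m/min
Return time = 4217 / 416.6666667 = 10.1208 min
Total cycle time:
= 6.4 + 13.31684211 + 1.7 + 10.1208 + 1.5
= 33.0376 min

33.0376 min


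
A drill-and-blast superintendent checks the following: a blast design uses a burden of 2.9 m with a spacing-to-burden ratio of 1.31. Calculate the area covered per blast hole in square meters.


First, find the spacing:
Spacing = burden * ratio = 2.9 * 1.31
= 3.799 m
Then, calculate the area:
Area = burden * spacing = 2.9 * 3.799
= 11.0171 m^2

11.0171 m^2


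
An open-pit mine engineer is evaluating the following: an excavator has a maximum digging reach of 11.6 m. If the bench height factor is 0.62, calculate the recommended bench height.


Bench height = reach * factor
= 11.6 * 0.62
= 7.192 m

7.192 m


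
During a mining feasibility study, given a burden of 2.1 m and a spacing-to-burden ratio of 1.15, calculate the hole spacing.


Spacing = burden * ratio
= 2.1 * 1.15
= 2.415 m

2.415 m


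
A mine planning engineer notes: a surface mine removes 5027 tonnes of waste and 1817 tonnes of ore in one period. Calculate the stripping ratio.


Stripping ratio = waste tonnage / ore tonnage
= 5027 / 1817
= 2.7666

2.7666


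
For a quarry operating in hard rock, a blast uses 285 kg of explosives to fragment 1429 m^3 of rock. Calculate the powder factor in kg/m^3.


0.1994 kg/m^3

Powder factor = explosive mass / rock volume
= 285 / 1429
= 0.1994 kg/m^3


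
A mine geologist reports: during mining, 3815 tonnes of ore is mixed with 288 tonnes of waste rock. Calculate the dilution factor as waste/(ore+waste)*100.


Total material = ore + waste
= 3815 + 288 = 4103 tonnes
Dilution = waste / total * 100
= 288 / 4103 * 100
= 0.07019254204 * 100
= 7.0193%

7.0193%


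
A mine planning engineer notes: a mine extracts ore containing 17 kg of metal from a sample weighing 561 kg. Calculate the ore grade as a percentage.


Ore grade = (metal mass / ore mass) * 100
= (17 / 561) * 100
= 0.0303030303 * 100
= 3.0303%

3.0303%


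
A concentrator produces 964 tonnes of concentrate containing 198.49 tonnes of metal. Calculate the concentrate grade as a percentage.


Grade = (metal in concentrate / concentrate mass) * 100
= (198.49 / 964) * 100
= 0.2059024896 * 100
= 20.5902%

20.5902%


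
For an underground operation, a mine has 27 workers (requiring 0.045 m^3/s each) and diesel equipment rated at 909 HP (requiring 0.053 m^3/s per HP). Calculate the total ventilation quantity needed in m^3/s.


49.392 m^3/s

Airflow for workers:
Q_people = 27 * 0.045 = 1.215 m^3/s
Airflow for diesel equipment:
Q_diesel = 909 * 0.053 = 48.177 m^3/s
Total ventilation:
Q_total = 1.215 + 48.177
= 49.392 m^3/s


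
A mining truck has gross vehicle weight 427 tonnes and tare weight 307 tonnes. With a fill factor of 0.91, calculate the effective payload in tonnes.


109.2 tonnes

Maximum payload = gross - tare
= 427 - 307 = 120 tonnes
Effective payload = max payload * fill factor
= 120 * 0.91
= 109.2 tonnes


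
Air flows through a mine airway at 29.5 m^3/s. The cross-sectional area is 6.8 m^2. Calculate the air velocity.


4.3382 m/s

Velocity = flow rate / cross-sectional area
= 29.5 / 6.8
= 4.3382 m/s


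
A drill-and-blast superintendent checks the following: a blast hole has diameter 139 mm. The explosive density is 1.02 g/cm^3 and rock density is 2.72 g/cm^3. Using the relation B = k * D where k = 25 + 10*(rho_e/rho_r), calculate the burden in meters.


3.9963 m

First, compute k:
rho_e / rho_r = 1.02 / 2.72 = 0.375
k = 25 + 10 * 0.375 = 28.75
Then, compute burden:
B = k * D / 1000 = 28.75 * 139 / 1000
= 3996.25 / 1000
= 3.9963 m


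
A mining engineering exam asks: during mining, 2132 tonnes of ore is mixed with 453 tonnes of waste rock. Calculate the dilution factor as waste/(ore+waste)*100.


Total material = ore + waste
= 2132 + 453 = 2585 tonnes
Dilution = waste / total * 100
= 453 / 2585 * 100
= 0.1752417795 * 100
= 17.5242%

17.5242%


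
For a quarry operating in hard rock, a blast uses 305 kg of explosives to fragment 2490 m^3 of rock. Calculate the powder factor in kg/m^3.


0.1225 kg/m^3

Powder factor = explosive mass / rock volume
= 305 / 2490
= 0.1225 kg/m^3


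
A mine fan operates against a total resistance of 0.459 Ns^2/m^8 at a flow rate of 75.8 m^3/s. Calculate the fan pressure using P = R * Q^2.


Compute Q^2:
Q^2 = 75.8^2 = 5745.64
Compute pressure:
P = R * Q^2 = 0.459 * 5745.64
= 2637.2488 Pa

2637.2488 Pa


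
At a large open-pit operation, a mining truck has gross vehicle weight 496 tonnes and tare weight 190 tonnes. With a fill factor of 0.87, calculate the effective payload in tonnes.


266.22 tonnes

Maximum payload = gross - tare
= 496 - 190 = 306 tonnes
Effective payload = max payload * fill factor
= 306 * 0.87
= 266.22 tonnes


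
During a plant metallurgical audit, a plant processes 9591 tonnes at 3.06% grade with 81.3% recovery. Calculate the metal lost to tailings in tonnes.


54.8816 tonnes

Total metal in feed:
= 9591 * 3.06 / 100 = 293.4846 tonnes
Metal recovered:
= 293.4846 * 81.3 / 100 = 238.6029798 tonnes
Metal lost to tailings:
= 293.4846 - 238.6029798
= 54.8816 tonnes


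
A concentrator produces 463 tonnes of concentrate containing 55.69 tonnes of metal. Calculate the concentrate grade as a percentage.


12.0281%

Grade = (metal in concentrate / concentrate mass) * 100
= (55.69 / 463) * 100
= 0.1202807775 * 100
= 12.0281%


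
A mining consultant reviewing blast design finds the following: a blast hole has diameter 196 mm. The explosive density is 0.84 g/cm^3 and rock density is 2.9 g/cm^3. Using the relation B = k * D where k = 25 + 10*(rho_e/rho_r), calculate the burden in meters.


5.4677 m

First, compute k:
rho_e / rho_r = 0.84 / 2.9 = 0.2896551724
k = 25 + 10 * 0.2896551724 = 27.89655172
Then, compute burden:
B = k * D / 1000 = 27.89655172 * 196 / 1000
= 5467.724138 / 1000
= 5.4677 m


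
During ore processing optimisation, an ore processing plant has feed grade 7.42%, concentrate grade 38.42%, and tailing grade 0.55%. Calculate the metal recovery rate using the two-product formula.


Using the two-product formula:
R = 100 * c * (f - t) / (f * (c - t))
Numerator = 100 * 38.42 * (7.42 - 0.55)
= 100 * 38.42 * 6.87
= 26394.54
Denominator = 7.42 * (38.42 - 0.55)
= 7.42 * 37.87
= 280.9954
R = 26394.54 / 280.9954
= 93.9323%

93.9323%


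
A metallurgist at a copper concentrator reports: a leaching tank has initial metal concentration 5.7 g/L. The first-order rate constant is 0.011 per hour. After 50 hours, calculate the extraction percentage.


Compute the exponent:
-k * t = -0.011 * 50 = -0.55
Remaining concentration:
C = 5.7 * exp(-0.55)
= 5.7 * 0.5769498104
= 3.288613919 g/L
Extracted = 5.7 - 3.288613919 = 2.411386081 g/L
Extraction % = 2.411386081 / 5.7 * 100
= 42.305%

42.305%


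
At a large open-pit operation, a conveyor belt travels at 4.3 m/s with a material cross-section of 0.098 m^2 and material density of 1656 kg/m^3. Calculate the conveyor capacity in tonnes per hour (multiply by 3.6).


Volumetric flow = speed * area
= 4.3 * 0.098 = 0.4214 m^3/s
Mass flow = volumetric * density
= 0.4214 * 1656 = 697.8384 kg/s
Convert to t/h: multiply by 3.6
Capacity = 697.8384 * 3.6
= 2512.2182 t/h

2512.2182 t/h


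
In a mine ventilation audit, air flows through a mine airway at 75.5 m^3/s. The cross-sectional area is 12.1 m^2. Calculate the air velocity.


6.2397 m/s

Velocity = flow rate / cross-sectional area
= 75.5 / 12.1
= 6.2397 m/s


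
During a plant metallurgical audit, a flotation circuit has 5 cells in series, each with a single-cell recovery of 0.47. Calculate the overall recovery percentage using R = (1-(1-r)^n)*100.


95.818%

Complement of single-cell recovery:
1 - r = 1 - 0.47 = 0.53
Raise to power n:
(1 - r)^5 = 0.53^5 = 0.0418195493
Overall recovery:
R = (1 - 0.0418195493) * 100
= 95.818%


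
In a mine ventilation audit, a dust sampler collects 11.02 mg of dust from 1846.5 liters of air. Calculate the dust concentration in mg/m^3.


5.968 mg/m^3

Convert liters to m^3: 1 m^3 = 1000 L
Concentration = mass / volume * 1000
= 11.02 / 1846.5 * 1000
= 0.005968047658 * 1000
= 5.968 mg/m^3


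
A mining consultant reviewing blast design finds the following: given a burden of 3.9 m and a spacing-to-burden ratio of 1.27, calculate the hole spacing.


4.953 m

Spacing = burden * ratio
= 3.9 * 1.27
= 4.953 m


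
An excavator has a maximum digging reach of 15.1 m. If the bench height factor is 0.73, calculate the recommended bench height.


11.023 m

Bench height = reach * factor
= 15.1 * 0.73
= 11.023 m


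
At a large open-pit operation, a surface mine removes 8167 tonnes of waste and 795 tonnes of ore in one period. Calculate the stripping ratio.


Stripping ratio = waste tonnage / ore tonnage
= 8167 / 795
= 10.273

10.273


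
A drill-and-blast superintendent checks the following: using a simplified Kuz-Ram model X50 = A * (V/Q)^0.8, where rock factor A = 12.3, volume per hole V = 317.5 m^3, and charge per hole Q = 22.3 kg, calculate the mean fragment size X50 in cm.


102.9571 cm

Compute V/Q:
V/Q = 317.5 / 22.3 = 14.23766816
Raise to the power 0.8:
(V/Q)^0.8 = 14.23766816^0.8 = 8.370494074
Multiply by A:
X50 = 12.3 * 8.370494074
= 102.9571 cm


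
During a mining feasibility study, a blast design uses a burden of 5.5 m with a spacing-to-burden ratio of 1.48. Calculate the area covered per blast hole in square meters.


First, find the spacing:
Spacing = burden * ratio = 5.5 * 1.48
= 8.14 m
Then, calculate the area:
Area = burden * spacing = 5.5 * 8.14
= 44.77 m^2

44.77 m^2
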